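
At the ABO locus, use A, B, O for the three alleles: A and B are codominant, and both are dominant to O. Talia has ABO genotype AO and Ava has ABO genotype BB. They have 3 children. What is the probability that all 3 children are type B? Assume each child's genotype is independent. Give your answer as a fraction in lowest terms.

ABO cross AO × BB → 1/2 B, 1/2 AB.
So P(type B) = 1/2 per child.
All 3 independent: (1/2)^3 = 1/8.

1/8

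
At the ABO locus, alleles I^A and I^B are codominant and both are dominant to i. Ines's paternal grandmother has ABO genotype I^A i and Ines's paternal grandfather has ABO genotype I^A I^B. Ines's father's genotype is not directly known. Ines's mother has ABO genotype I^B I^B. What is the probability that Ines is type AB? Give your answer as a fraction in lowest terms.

1/2

Ines's father's ABO genotype from I^A i × I^A I^B: 1/4 I^A I^A, 1/4 I^A I^B, 1/4 I^A i, 1/4 I^B i.
Crossing each possibility with the mother I^B I^B and summing P(type AB): 1/4·1 + 1/4·1/2 + 1/4·1/2 + 1/4·0 = 1/2.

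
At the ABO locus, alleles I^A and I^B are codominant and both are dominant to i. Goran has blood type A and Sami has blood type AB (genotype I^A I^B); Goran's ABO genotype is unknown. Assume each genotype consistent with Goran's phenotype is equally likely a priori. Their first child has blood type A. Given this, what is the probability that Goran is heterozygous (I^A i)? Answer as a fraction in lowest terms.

1/2

Possible genotypes: Goran ∈ {I^A I^A, I^A i}; Sami ∈ {I^A I^B}.
Weight each parental genotype pair by prior × P(type-A child):
  I^A I^A × I^A I^B: posterior weight 1/2.
  I^A i × I^A I^B: posterior weight 1/2.
Sum the posterior weight over pairs where Goran is I^A i: 1/2.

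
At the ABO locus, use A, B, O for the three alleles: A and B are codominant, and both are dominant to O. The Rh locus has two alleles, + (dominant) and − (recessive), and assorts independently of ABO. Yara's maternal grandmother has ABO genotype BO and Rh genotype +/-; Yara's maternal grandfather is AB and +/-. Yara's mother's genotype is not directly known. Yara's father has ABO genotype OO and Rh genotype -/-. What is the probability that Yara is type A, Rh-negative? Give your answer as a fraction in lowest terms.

Yara's mother's ABO genotype from BO × AB: 1/4 AB, 1/4 AO, 1/4 BB, 1/4 BO.
Crossing each possibility with the father OO and summing P(type A): 1/4·1/2 + 1/4·1/2 + 1/4·0 + 1/4·0 = 1/4.
Similarly for Rh via the mother's Rh distribution: P(Rh-) = 1/2.
Independent loci: 1/4 × 1/2 = 1/8.

1/8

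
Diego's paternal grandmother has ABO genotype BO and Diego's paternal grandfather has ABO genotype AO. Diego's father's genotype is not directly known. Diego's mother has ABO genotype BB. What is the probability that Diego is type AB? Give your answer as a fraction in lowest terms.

1/4

Diego's father's ABO genotype from BO × AO: 1/4 AB, 1/4 AO, 1/4 BO, 1/4 OO.
Crossing each possibility with the mother BB and summing P(type AB): 1/4·1/2 + 1/4·1/2 + 1/4·0 + 1/4·0 = 1/4.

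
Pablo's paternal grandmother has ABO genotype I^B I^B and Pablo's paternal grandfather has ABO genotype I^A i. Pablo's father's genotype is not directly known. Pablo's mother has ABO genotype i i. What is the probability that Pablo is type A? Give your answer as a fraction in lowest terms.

Pablo's father's ABO genotype from I^B I^B × I^A i: 1/2 I^A I^B, 1/2 I^B i.
Crossing each possibility with the mother i i and summing P(type A): 1/2·1/2 + 1/2·0 = 1/4.

1/4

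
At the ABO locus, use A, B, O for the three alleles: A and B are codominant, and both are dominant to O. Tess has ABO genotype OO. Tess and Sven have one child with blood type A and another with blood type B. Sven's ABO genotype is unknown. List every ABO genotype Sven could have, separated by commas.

AB

For each candidate genotype of Sven, check whether crossing it with OO can produce every observed child phenotype.
  AA → possible child types {A} ✗
  AB → possible child types {A, B} ✓
  AO → possible child types {O, A} ✗
  BB → possible child types {B} ✗
  BO → possible child types {O, B} ✗
  OO → possible child types {O} ✗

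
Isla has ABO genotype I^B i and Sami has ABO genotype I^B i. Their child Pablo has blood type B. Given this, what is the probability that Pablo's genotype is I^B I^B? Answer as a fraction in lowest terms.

Cross I^B i × I^B i → 1/4 I^B I^B, 1/2 I^B i, 1/4 i i.
Type-B genotypes among offspring: I^B I^B (1/4), I^B i (1/2); total 3/4.
P(I^B I^B | type B) = (1/4) / (3/4) = 1/3.

1/3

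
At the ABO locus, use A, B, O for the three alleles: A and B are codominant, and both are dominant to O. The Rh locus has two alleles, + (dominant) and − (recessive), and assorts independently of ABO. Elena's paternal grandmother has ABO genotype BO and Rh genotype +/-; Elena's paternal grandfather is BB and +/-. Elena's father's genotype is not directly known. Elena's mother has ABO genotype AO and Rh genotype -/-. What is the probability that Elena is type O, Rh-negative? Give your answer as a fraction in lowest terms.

Elena's father's ABO genotype from BO × BB: 1/2 BB, 1/2 BO.
Crossing each possibility with the mother AO and summing P(type O): 1/2·0 + 1/2·1/4 = 1/8.
Similarly for Rh via the father's Rh distribution: P(Rh-) = 1/2.
Independent loci: 1/8 × 1/2 = 1/16.

1/16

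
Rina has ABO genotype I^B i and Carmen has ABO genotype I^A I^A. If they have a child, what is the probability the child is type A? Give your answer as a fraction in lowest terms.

1/2

ABO cross I^B i × I^A I^A → offspring phenotypes: 1/2 A, 1/2 AB.
So P(type A) = 1/2.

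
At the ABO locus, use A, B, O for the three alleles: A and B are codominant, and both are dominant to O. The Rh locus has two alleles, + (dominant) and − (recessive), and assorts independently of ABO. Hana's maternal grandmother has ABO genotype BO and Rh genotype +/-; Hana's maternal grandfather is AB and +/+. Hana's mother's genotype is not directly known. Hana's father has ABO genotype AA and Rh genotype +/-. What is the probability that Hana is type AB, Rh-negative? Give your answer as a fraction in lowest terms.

1/16

Hana's mother's ABO genotype from BO × AB: 1/4 AB, 1/4 AO, 1/4 BB, 1/4 BO.
Crossing each possibility with the father AA and summing P(type AB): 1/4·1/2 + 1/4·0 + 1/4·1 + 1/4·1/2 = 1/2.
Similarly for Rh via the mother's Rh distribution: P(Rh-) = 1/8.
Independent loci: 1/2 × 1/8 = 1/16.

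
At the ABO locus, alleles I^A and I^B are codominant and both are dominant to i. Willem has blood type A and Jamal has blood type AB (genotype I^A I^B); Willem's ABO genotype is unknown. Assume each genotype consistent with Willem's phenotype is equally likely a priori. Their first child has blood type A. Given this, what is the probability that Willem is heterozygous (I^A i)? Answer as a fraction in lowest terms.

Possible genotypes: Willem ∈ {I^A I^A, I^A i}; Jamal ∈ {I^A I^B}.
Weight each parental genotype pair by prior × P(type-A child):
  I^A I^A × I^A I^B: posterior weight 1/2.
  I^A i × I^A I^B: posterior weight 1/2.
Sum the posterior weight over pairs where Willem is I^A i: 1/2.

1/2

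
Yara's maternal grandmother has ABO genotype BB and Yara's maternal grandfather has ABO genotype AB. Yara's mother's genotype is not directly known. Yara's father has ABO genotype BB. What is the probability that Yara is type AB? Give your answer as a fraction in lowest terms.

Yara's mother's ABO genotype from BB × AB: 1/2 AB, 1/2 BB.
Crossing each possibility with the father BB and summing P(type AB): 1/2·1/2 + 1/2·0 = 1/4.

1/4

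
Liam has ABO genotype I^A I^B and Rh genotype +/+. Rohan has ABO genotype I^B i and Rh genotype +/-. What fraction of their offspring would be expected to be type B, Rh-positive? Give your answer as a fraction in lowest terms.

1/2

ABO cross I^A I^B × I^B i → offspring phenotypes: 1/4 A, 1/2 B, 1/4 AB.
Rh cross +/+ × +/- → 1 Rh+.
Independent loci: P(type B, Rh-positive) = 1/2 × 1 = 1/2.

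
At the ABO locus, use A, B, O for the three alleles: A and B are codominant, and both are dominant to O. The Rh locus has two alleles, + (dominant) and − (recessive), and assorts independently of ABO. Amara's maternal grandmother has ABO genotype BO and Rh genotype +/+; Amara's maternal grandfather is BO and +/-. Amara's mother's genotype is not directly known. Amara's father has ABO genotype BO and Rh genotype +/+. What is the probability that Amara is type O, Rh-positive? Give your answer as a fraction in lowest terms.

1/4

Amara's mother's ABO genotype from BO × BO: 1/4 BB, 1/2 BO, 1/4 OO.
Crossing each possibility with the father BO and summing P(type O): 1/4·0 + 1/2·1/4 + 1/4·1/2 = 1/4.
Similarly for Rh via the mother's Rh distribution: P(Rh+) = 1.
Independent loci: 1/4 × 1 = 1/4.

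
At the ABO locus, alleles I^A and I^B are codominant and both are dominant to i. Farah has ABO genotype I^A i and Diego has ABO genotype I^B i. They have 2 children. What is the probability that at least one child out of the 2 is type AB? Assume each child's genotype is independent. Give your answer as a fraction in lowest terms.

ABO cross I^A i × I^B i → 1/4 O, 1/4 A, 1/4 B, 1/4 AB.
So P(type AB) = 1/4 per child.
P(none) = (3/4)^2 = 9/16; P(at least one) = 1 − 9/16 = 7/16.

7/16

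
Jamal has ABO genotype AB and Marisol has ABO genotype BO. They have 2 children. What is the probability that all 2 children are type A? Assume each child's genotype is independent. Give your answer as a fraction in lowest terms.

ABO cross AB × BO → 1/4 A, 1/2 B, 1/4 AB.
So P(type A) = 1/4 per child.
All 2 independent: (1/4)^2 = 1/16.

1/16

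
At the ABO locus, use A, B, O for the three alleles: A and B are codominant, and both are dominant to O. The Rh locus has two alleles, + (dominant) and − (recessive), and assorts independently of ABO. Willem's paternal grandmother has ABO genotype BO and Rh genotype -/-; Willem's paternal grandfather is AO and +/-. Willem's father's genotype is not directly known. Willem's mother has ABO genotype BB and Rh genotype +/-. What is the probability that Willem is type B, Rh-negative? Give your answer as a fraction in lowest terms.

9/32

Willem's father's ABO genotype from BO × AO: 1/4 AB, 1/4 AO, 1/4 BO, 1/4 OO.
Crossing each possibility with the mother BB and summing P(type B): 1/4·1/2 + 1/4·1/2 + 1/4·1 + 1/4·1 = 3/4.
Similarly for Rh via the father's Rh distribution: P(Rh-) = 3/8.
Independent loci: 3/4 × 3/8 = 9/32.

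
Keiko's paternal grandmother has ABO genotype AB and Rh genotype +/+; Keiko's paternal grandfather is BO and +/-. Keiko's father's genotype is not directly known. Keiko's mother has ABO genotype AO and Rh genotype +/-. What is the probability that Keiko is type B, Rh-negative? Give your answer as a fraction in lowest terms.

1/32

Keiko's father's ABO genotype from AB × BO: 1/4 AB, 1/4 AO, 1/4 BB, 1/4 BO.
Crossing each possibility with the mother AO and summing P(type B): 1/4·1/4 + 1/4·0 + 1/4·1/2 + 1/4·1/4 = 1/4.
Similarly for Rh via the father's Rh distribution: P(Rh-) = 1/8.
Independent loci: 1/4 × 1/8 = 1/32.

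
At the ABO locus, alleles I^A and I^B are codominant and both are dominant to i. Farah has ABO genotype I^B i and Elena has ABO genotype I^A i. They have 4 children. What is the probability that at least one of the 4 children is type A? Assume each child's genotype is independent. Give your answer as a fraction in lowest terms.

ABO cross I^B i × I^A i → 1/4 O, 1/4 A, 1/4 B, 1/4 AB.
So P(type A) = 1/4 per child.
P(none) = (3/4)^4 = 81/256; P(at least one) = 1 − 81/256 = 175/256.

175/256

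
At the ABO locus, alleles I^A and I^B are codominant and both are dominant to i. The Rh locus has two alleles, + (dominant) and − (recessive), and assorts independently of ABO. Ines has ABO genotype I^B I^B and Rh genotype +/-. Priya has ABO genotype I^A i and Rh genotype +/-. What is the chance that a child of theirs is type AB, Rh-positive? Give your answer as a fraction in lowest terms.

ABO cross I^B I^B × I^A i → offspring phenotypes: 1/2 B, 1/2 AB.
Rh cross +/- × +/- → 3/4 Rh+, 1/4 Rh-.
Independent loci: P(type AB, Rh-positive) = 1/2 × 3/4 = 3/8.

3/8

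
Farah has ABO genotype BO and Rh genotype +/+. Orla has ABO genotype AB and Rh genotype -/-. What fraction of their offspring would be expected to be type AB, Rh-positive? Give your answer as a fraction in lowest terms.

ABO cross BO × AB → offspring phenotypes: 1/4 A, 1/2 B, 1/4 AB.
Rh cross +/+ × -/- → 1 Rh+.
Independent loci: P(type AB, Rh-positive) = 1/4 × 1 = 1/4.

1/4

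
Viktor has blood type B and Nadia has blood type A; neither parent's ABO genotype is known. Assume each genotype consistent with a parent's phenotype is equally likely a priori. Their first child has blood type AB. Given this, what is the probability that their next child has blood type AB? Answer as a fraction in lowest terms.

Possible genotypes: Viktor ∈ {I^B I^B, I^B i}; Nadia ∈ {I^A I^A, I^A i}.
Weight each parental genotype pair by prior × P(type-AB child):
  I^B I^B × I^A I^A: posterior weight 4/9; P(next child type AB) = 1.
  I^B I^B × I^A i: posterior weight 2/9; P(next child type AB) = 1/2.
  I^B i × I^A I^A: posterior weight 2/9; P(next child type AB) = 1/2.
  I^B i × I^A i: posterior weight 1/9; P(next child type AB) = 1/4.
Weighted sum = 25/36.

25/36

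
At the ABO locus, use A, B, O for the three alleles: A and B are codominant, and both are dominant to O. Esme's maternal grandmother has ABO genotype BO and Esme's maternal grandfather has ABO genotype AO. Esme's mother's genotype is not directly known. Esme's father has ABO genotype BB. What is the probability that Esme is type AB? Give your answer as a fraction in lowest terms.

Esme's mother's ABO genotype from BO × AO: 1/4 AB, 1/4 AO, 1/4 BO, 1/4 OO.
Crossing each possibility with the father BB and summing P(type AB): 1/4·1/2 + 1/4·1/2 + 1/4·0 + 1/4·0 = 1/4.

1/4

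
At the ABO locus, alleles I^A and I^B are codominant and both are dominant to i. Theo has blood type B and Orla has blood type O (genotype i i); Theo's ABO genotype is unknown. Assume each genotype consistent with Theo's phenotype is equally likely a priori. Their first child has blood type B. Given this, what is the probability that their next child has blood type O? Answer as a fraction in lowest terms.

Possible genotypes: Theo ∈ {I^B I^B, I^B i}; Orla ∈ {i i}.
Weight each parental genotype pair by prior × P(type-B child):
  I^B I^B × i i: posterior weight 2/3; P(next child type O) = 0.
  I^B i × i i: posterior weight 1/3; P(next child type O) = 1/2.
Weighted sum = 1/6.

1/6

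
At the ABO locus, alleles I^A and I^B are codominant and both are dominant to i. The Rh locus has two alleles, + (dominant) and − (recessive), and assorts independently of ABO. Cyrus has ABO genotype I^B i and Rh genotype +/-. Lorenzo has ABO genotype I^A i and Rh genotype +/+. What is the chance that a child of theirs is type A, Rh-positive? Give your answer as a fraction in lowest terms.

1/4

ABO cross I^B i × I^A i → offspring phenotypes: 1/4 O, 1/4 A, 1/4 B, 1/4 AB.
Rh cross +/- × +/+ → 1 Rh+.
Independent loci: P(type A, Rh-positive) = 1/4 × 1 = 1/4.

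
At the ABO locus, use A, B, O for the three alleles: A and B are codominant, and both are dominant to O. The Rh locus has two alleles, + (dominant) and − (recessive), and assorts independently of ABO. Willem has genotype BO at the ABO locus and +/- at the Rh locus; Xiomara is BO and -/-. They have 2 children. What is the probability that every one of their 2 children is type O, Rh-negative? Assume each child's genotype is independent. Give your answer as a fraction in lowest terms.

ABO cross BO × BO → 1/4 O, 3/4 B.
Rh cross +/- × -/- → 1/2 Rh+, 1/2 Rh-; so P(type O, Rh-negative) = 1/4 × 1/2 = 1/8 per child.
All 2 independent: (1/8)^2 = 1/64.

1/64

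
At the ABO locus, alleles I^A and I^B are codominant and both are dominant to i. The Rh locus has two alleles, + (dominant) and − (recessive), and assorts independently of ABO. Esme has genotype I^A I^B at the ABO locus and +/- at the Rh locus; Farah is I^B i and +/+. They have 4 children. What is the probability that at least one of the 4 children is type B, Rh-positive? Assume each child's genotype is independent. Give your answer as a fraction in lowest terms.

ABO cross I^A I^B × I^B i → 1/4 A, 1/2 B, 1/4 AB.
Rh cross +/- × +/+ → 1 Rh+; so P(type B, Rh-positive) = 1/2 × 1 = 1/2 per child.
P(none) = (1/2)^4 = 1/16; P(at least one) = 1 − 1/16 = 15/16.

15/16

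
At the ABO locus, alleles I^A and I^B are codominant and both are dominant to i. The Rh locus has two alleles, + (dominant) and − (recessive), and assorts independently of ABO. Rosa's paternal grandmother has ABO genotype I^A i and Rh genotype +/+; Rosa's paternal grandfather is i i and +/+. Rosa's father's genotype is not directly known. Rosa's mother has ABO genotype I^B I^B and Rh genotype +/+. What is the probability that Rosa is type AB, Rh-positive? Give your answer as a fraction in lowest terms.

Rosa's father's ABO genotype from I^A i × i i: 1/2 I^A i, 1/2 i i.
Crossing each possibility with the mother I^B I^B and summing P(type AB): 1/2·1/2 + 1/2·0 = 1/4.
Similarly for Rh via the father's Rh distribution: P(Rh+) = 1.
Independent loci: 1/4 × 1 = 1/4.

1/4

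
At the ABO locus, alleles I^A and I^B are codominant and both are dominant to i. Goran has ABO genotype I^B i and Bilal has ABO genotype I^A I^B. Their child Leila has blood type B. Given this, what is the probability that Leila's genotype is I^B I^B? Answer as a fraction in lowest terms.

1/2

Cross I^B i × I^A I^B → 1/4 I^A I^B, 1/4 I^A i, 1/4 I^B I^B, 1/4 I^B i.
Type-B genotypes among offspring: I^B I^B (1/4), I^B i (1/4); total 1/2.
P(I^B I^B | type B) = (1/4) / (1/2) = 1/2.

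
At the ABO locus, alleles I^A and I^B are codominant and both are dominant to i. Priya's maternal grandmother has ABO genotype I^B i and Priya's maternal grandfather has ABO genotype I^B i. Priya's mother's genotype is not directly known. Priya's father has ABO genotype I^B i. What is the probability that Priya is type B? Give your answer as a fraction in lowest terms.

3/4

Priya's mother's ABO genotype from I^B i × I^B i: 1/4 I^B I^B, 1/2 I^B i, 1/4 i i.
Crossing each possibility with the father I^B i and summing P(type B): 1/4·1 + 1/2·3/4 + 1/4·1/2 = 3/4.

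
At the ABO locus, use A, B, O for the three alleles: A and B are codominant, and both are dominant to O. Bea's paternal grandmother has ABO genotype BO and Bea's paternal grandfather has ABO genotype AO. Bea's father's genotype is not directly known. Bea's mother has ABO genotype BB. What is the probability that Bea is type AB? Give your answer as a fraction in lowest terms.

Bea's father's ABO genotype from BO × AO: 1/4 AB, 1/4 AO, 1/4 BO, 1/4 OO.
Crossing each possibility with the mother BB and summing P(type AB): 1/4·1/2 + 1/4·1/2 + 1/4·0 + 1/4·0 = 1/4.

1/4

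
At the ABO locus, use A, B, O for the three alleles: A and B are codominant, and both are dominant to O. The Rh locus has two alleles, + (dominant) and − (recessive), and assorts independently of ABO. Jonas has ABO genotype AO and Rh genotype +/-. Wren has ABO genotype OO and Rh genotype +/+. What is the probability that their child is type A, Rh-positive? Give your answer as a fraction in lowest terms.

ABO cross AO × OO → offspring phenotypes: 1/2 O, 1/2 A.
Rh cross +/- × +/+ → 1 Rh+.
Independent loci: P(type A, Rh-positive) = 1/2 × 1 = 1/2.

1/2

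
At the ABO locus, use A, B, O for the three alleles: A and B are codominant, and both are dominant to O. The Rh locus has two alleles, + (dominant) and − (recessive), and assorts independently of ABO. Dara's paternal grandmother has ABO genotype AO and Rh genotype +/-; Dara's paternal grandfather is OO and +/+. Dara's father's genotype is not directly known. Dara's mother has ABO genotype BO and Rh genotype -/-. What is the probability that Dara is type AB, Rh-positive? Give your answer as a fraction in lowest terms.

3/32

Dara's father's ABO genotype from AO × OO: 1/2 AO, 1/2 OO.
Crossing each possibility with the mother BO and summing P(type AB): 1/2·1/4 + 1/2·0 = 1/8.
Similarly for Rh via the father's Rh distribution: P(Rh+) = 3/4.
Independent loci: 1/8 × 3/4 = 3/32.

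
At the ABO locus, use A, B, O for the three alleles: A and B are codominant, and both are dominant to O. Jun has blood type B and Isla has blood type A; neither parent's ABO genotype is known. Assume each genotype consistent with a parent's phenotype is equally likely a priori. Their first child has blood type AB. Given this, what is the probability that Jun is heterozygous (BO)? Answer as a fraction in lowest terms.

Possible genotypes: Jun ∈ {BB, BO}; Isla ∈ {AA, AO}.
Weight each parental genotype pair by prior × P(type-AB child):
  BB × AA: posterior weight 4/9.
  BB × AO: posterior weight 2/9.
  BO × AA: posterior weight 2/9.
  BO × AO: posterior weight 1/9.
Sum the posterior weight over pairs where Jun is BO: 1/3.

1/3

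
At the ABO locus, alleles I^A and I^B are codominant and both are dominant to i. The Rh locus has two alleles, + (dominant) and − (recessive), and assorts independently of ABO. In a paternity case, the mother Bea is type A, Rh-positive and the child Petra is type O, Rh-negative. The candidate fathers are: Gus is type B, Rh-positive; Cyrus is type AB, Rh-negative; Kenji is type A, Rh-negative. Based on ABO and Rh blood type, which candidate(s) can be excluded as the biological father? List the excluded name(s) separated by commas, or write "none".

Cyrus

A candidate is excluded only if no genotype consistent with his phenotype could produce a type O, Rh-negative child with a type A, Rh-positive mother.
Cyrus (type AB, Rh-): no genotype consistent with that phenotype can produce a type-O Rh- child with a type-A mother.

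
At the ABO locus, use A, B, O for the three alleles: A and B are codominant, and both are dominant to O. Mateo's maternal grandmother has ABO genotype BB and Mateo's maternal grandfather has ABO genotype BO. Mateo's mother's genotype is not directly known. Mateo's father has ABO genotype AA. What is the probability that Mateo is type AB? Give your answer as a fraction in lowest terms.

3/4

Mateo's mother's ABO genotype from BB × BO: 1/2 BB, 1/2 BO.
Crossing each possibility with the father AA and summing P(type AB): 1/2·1 + 1/2·1/2 = 3/4.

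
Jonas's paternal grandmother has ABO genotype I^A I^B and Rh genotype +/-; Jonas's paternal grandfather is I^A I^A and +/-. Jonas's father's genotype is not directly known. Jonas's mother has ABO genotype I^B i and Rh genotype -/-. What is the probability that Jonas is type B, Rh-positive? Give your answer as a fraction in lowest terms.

Jonas's father's ABO genotype from I^A I^B × I^A I^A: 1/2 I^A I^A, 1/2 I^A I^B.
Crossing each possibility with the mother I^B i and summing P(type B): 1/2·0 + 1/2·1/2 = 1/4.
Similarly for Rh via the father's Rh distribution: P(Rh+) = 1/2.
Independent loci: 1/4 × 1/2 = 1/8.

1/8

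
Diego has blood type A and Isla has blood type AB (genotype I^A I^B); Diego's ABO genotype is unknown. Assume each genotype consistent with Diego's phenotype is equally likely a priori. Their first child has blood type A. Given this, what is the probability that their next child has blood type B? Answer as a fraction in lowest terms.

1/8

Possible genotypes: Diego ∈ {I^A I^A, I^A i}; Isla ∈ {I^A I^B}.
Weight each parental genotype pair by prior × P(type-A child):
  I^A I^A × I^A I^B: posterior weight 1/2; P(next child type B) = 0.
  I^A i × I^A I^B: posterior weight 1/2; P(next child type B) = 1/4.
Weighted sum = 1/8.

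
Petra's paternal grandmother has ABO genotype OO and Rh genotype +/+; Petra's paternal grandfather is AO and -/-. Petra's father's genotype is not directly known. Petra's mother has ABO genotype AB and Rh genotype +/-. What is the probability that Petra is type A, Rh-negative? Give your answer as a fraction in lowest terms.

1/8

Petra's father's ABO genotype from OO × AO: 1/2 AO, 1/2 OO.
Crossing each possibility with the mother AB and summing P(type A): 1/2·1/2 + 1/2·1/2 = 1/2.
Similarly for Rh via the father's Rh distribution: P(Rh-) = 1/4.
Independent loci: 1/2 × 1/4 = 1/8.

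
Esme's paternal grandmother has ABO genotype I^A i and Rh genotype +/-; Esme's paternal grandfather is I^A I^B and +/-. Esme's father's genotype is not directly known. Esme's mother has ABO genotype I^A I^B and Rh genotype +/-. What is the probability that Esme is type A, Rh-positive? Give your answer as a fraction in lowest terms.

Esme's father's ABO genotype from I^A i × I^A I^B: 1/4 I^A I^A, 1/4 I^A I^B, 1/4 I^A i, 1/4 I^B i.
Crossing each possibility with the mother I^A I^B and summing P(type A): 1/4·1/2 + 1/4·1/4 + 1/4·1/2 + 1/4·1/4 = 3/8.
Similarly for Rh via the father's Rh distribution: P(Rh+) = 3/4.
Independent loci: 3/8 × 3/4 = 9/32.

9/32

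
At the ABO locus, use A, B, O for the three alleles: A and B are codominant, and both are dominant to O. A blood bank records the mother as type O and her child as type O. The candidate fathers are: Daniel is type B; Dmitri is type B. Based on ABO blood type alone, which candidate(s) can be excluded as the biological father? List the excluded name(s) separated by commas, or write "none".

none

A candidate is excluded only if no genotype consistent with his phenotype could produce a type O child with a type O mother.
Every candidate has at least one consistent genotype combination, so none can be excluded.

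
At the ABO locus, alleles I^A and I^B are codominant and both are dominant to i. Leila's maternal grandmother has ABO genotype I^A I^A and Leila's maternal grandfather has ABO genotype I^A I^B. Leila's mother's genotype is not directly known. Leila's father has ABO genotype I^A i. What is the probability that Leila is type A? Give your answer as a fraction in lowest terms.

Leila's mother's ABO genotype from I^A I^A × I^A I^B: 1/2 I^A I^A, 1/2 I^A I^B.
Crossing each possibility with the father I^A i and summing P(type A): 1/2·1 + 1/2·1/2 = 3/4.

3/4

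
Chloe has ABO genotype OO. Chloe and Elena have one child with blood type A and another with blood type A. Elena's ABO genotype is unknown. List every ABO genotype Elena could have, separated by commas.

For each candidate genotype of Elena, check whether crossing it with OO can produce every observed child phenotype.
  AA → possible child types {A} ✓
  AB → possible child types {A, B} ✓
  AO → possible child types {O, A} ✓
  BB → possible child types {B} ✗
  BO → possible child types {O, B} ✗
  OO → possible child types {O} ✗

AA, AB, AO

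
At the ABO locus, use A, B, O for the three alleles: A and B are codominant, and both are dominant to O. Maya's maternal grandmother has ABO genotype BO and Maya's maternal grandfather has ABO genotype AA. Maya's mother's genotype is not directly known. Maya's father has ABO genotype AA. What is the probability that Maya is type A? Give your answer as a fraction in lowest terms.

3/4

Maya's mother's ABO genotype from BO × AA: 1/2 AB, 1/2 AO.
Crossing each possibility with the father AA and summing P(type A): 1/2·1/2 + 1/2·1 = 3/4.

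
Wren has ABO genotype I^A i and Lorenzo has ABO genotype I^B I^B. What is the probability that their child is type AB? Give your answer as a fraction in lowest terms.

ABO cross I^A i × I^B I^B → offspring phenotypes: 1/2 B, 1/2 AB.
So P(type AB) = 1/2.

1/2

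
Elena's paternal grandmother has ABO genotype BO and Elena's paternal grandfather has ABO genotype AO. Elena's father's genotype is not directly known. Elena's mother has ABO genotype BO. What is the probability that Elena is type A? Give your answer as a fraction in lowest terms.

Elena's father's ABO genotype from BO × AO: 1/4 AB, 1/4 AO, 1/4 BO, 1/4 OO.
Crossing each possibility with the mother BO and summing P(type A): 1/4·1/4 + 1/4·1/4 + 1/4·0 + 1/4·0 = 1/8.

1/8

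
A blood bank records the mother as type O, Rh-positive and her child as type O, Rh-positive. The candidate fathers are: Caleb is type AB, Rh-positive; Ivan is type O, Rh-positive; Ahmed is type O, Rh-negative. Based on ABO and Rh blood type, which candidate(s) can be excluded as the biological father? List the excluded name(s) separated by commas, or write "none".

Caleb

A candidate is excluded only if no genotype consistent with his phenotype could produce a type O, Rh-positive child with a type O, Rh-positive mother.
Caleb (type AB, Rh+): no genotype consistent with that phenotype can produce a type-O Rh+ child with a type-O mother.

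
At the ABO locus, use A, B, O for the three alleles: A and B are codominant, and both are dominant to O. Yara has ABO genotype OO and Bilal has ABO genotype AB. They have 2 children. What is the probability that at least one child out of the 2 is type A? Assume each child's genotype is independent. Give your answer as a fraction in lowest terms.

ABO cross OO × AB → 1/2 A, 1/2 B.
So P(type A) = 1/2 per child.
P(none) = (1/2)^2 = 1/4; P(at least one) = 1 − 1/4 = 3/4.

3/4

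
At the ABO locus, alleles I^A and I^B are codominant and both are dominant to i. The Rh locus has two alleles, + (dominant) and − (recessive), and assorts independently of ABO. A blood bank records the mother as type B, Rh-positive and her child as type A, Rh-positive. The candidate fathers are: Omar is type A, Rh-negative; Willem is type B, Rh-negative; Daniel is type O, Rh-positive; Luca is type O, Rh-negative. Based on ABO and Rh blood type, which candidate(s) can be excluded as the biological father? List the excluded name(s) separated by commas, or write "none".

Willem, Daniel, Luca

A candidate is excluded only if no genotype consistent with his phenotype could produce a type A, Rh-positive child with a type B, Rh-positive mother.
Willem (type B, Rh-): no genotype consistent with that phenotype can produce a type-A Rh+ child with a type-B mother.
Daniel (type O, Rh+): no genotype consistent with that phenotype can produce a type-A Rh+ child with a type-B mother.
Luca (type O, Rh-): no genotype consistent with that phenotype can produce a type-A Rh+ child with a type-B mother.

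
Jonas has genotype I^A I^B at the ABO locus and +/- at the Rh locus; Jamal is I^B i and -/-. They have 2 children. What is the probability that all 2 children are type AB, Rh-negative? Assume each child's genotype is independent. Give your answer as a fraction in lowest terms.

1/64

ABO cross I^A I^B × I^B i → 1/4 A, 1/2 B, 1/4 AB.
Rh cross +/- × -/- → 1/2 Rh+, 1/2 Rh-; so P(type AB, Rh-negative) = 1/4 × 1/2 = 1/8 per child.
All 2 independent: (1/8)^2 = 1/64.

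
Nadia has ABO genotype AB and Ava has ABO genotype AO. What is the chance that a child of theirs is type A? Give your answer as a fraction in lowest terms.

1/2

ABO cross AB × AO → offspring phenotypes: 1/2 A, 1/4 B, 1/4 AB.
So P(type A) = 1/2.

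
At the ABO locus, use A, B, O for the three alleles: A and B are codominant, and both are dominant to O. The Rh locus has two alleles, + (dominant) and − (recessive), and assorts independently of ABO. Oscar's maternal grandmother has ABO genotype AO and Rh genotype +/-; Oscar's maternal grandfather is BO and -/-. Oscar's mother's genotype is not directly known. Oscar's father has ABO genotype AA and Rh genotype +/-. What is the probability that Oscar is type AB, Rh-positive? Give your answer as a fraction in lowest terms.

5/32

Oscar's mother's ABO genotype from AO × BO: 1/4 AB, 1/4 AO, 1/4 BO, 1/4 OO.
Crossing each possibility with the father AA and summing P(type AB): 1/4·1/2 + 1/4·0 + 1/4·1/2 + 1/4·0 = 1/4.
Similarly for Rh via the mother's Rh distribution: P(Rh+) = 5/8.
Independent loci: 1/4 × 5/8 = 5/32.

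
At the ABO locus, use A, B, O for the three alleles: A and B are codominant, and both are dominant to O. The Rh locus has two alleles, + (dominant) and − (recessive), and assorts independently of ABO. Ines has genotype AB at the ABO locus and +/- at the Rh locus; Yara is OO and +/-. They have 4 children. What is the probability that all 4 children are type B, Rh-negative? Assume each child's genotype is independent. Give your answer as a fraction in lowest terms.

1/4096

ABO cross AB × OO → 1/2 A, 1/2 B.
Rh cross +/- × +/- → 3/4 Rh+, 1/4 Rh-; so P(type B, Rh-negative) = 1/2 × 1/4 = 1/8 per child.
All 4 independent: (1/8)^4 = 1/4096.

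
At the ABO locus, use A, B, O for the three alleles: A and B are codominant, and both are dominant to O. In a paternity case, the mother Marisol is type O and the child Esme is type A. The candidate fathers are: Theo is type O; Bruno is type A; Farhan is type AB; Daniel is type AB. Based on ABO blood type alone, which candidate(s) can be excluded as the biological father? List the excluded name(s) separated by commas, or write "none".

Theo

A candidate is excluded only if no genotype consistent with his phenotype could produce a type A child with a type O mother.
Theo (type O): no genotype consistent with that phenotype can produce a type-A child with a type-O mother.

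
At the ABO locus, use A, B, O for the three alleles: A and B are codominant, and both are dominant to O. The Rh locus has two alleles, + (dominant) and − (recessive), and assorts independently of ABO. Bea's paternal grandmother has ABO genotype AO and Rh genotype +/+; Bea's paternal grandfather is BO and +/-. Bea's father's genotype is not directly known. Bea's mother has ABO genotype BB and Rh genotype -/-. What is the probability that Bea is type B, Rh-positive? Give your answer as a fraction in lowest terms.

Bea's father's ABO genotype from AO × BO: 1/4 AB, 1/4 AO, 1/4 BO, 1/4 OO.
Crossing each possibility with the mother BB and summing P(type B): 1/4·1/2 + 1/4·1/2 + 1/4·1 + 1/4·1 = 3/4.
Similarly for Rh via the father's Rh distribution: P(Rh+) = 3/4.
Independent loci: 3/4 × 3/4 = 9/16.

9/16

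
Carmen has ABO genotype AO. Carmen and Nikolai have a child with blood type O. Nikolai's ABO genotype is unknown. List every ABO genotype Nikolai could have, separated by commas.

For each candidate genotype of Nikolai, check whether crossing it with AO can produce every observed child phenotype.
  AA → possible child types {A} ✗
  AB → possible child types {A, B, AB} ✗
  AO → possible child types {O, A} ✓
  BB → possible child types {B, AB} ✗
  BO → possible child types {O, A, B, AB} ✓
  OO → possible child types {O, A} ✓

AO, BO, OO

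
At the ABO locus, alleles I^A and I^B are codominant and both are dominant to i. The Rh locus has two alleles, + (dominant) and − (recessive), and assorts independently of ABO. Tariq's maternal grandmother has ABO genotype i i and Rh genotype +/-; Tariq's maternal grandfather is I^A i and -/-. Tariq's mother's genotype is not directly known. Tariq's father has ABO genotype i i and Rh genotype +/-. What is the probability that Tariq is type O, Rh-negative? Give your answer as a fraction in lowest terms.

Tariq's mother's ABO genotype from i i × I^A i: 1/2 I^A i, 1/2 i i.
Crossing each possibility with the father i i and summing P(type O): 1/2·1/2 + 1/2·1 = 3/4.
Similarly for Rh via the mother's Rh distribution: P(Rh-) = 3/8.
Independent loci: 3/4 × 3/8 = 9/32.

9/32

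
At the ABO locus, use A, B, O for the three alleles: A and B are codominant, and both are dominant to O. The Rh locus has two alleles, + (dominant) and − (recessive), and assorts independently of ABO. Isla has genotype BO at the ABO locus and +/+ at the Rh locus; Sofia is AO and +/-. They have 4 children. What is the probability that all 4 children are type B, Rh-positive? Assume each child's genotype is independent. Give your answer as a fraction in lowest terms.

ABO cross BO × AO → 1/4 O, 1/4 A, 1/4 B, 1/4 AB.
Rh cross +/+ × +/- → 1 Rh+; so P(type B, Rh-positive) = 1/4 × 1 = 1/4 per child.
All 4 independent: (1/4)^4 = 1/256.

1/256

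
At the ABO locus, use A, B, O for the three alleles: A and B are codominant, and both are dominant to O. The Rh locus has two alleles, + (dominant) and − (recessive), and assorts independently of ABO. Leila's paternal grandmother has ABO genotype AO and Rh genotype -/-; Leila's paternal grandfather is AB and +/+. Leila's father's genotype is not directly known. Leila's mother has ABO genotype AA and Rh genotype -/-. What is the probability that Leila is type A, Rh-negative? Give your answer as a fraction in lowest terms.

Leila's father's ABO genotype from AO × AB: 1/4 AA, 1/4 AB, 1/4 AO, 1/4 BO.
Crossing each possibility with the mother AA and summing P(type A): 1/4·1 + 1/4·1/2 + 1/4·1 + 1/4·1/2 = 3/4.
Similarly for Rh via the father's Rh distribution: P(Rh-) = 1/2.
Independent loci: 3/4 × 1/2 = 3/8.

3/8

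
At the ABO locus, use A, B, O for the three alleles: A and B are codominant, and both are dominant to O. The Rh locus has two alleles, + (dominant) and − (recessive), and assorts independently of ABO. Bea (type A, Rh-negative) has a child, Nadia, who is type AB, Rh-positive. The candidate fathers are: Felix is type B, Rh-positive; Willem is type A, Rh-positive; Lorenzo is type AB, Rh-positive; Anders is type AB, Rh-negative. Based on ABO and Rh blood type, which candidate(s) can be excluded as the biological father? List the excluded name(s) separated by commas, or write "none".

A candidate is excluded only if no genotype consistent with his phenotype could produce a type AB, Rh-positive child with a type A, Rh-negative mother.
Willem (type A, Rh+): no genotype consistent with that phenotype can produce a type-AB Rh+ child with a type-A mother.
Anders (type AB, Rh-): no genotype consistent with that phenotype can produce a type-AB Rh+ child with a type-A mother.

Willem, Anders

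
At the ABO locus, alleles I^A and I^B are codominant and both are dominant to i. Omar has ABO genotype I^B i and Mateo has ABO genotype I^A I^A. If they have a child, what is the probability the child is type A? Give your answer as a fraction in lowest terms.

ABO cross I^B i × I^A I^A → offspring phenotypes: 1/2 A, 1/2 AB.
So P(type A) = 1/2.

1/2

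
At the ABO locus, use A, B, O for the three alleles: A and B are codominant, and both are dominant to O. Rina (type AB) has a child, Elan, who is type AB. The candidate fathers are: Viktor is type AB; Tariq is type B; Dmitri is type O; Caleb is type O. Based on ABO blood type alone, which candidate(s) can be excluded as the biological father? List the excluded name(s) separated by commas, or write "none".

A candidate is excluded only if no genotype consistent with his phenotype could produce a type AB child with a type AB mother.
Dmitri (type O): no genotype consistent with that phenotype can produce a type-AB child with a type-AB mother.
Caleb (type O): no genotype consistent with that phenotype can produce a type-AB child with a type-AB mother.

Dmitri, Caleb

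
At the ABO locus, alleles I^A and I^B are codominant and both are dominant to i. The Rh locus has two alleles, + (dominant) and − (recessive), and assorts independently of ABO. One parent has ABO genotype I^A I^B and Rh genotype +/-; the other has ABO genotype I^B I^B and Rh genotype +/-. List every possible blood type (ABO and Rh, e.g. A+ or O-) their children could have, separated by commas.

Gametes from I^A I^B × I^B I^B give offspring ABO genotypes I^A I^B, I^B I^B, i.e. phenotypes B, AB.
Rh cross +/- × +/- → phenotypes Rh+, Rh-.
Combining independently: B+, B-, AB+, AB-.

B+, B-, AB+, AB-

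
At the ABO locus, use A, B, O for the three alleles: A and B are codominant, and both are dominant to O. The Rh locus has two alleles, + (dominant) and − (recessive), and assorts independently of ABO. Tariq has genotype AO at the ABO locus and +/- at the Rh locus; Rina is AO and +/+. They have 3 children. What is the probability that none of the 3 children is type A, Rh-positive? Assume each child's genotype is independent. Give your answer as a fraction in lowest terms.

1/64

ABO cross AO × AO → 1/4 O, 3/4 A.
Rh cross +/- × +/+ → 1 Rh+; so P(type A, Rh-positive) = 3/4 × 1 = 3/4 per child.
P(not type A, Rh-positive) = 1/4 for one child; (1/4)^3 = 1/64.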